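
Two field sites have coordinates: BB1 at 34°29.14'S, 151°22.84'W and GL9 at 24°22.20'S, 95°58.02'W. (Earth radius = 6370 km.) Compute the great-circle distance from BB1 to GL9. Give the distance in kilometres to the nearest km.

5416 km

BB1: φ = -34.48567°, λ = -151.38067°
GL9: φ = -24.37000°, λ = -95.96700°
Δφ = 10.1157°,  Δλ = 55.4137°
a = sin²(Δφ/2) + cos φ₁ cos φ₂ sin²(Δλ/2) = 0.170083
c = 2·arcsin(√a) = 0.850199 rad = 48.7128°
d = R·c = 6370 × 0.850199 = 5415.8 km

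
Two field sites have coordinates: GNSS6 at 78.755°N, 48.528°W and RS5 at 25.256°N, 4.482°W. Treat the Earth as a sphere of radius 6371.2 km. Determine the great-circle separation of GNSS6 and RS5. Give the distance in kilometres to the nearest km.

Δφ = -53.4990°,  Δλ = 44.0460°
a = sin²(Δφ/2) + cos φ₁ cos φ₂ sin²(Δλ/2) = 0.227380
c = 2·arcsin(√a) = 0.994121 rad = 56.9589°
d = R·c = 6371.2 × 0.994121 = 6333.7 km

6334 km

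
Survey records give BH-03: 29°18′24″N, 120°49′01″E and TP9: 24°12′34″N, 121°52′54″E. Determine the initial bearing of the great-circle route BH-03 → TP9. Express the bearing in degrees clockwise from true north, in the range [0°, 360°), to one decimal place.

169.2°

BH-03: φ = +29.30667°, λ = +120.81694°
TP9: φ = +24.20944°, λ = +121.88167°
Δλ = 1.0647°
y = sin Δλ · cos φ₂ = 0.016948
x = cos φ₁ sin φ₂ − sin φ₁ cos φ₂ cos Δλ = -0.088769
θ = atan2(y, x) = 169.1913° → 169.1913° (mod 360°)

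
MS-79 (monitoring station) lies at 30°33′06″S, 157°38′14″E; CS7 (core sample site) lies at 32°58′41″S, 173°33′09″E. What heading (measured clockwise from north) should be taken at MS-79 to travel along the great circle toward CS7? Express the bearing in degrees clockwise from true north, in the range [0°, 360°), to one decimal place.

MS-79: φ = -30.55167°, λ = +157.63722°
CS7: φ = -32.97806°, λ = +173.55250°
Δλ = 15.9153°
y = sin Δλ · cos φ₂ = 0.230034
x = cos φ₁ sin φ₂ − sin φ₁ cos φ₂ cos Δλ = -0.058681
θ = atan2(y, x) = 104.3108° → 104.3108° (mod 360°)

104.3°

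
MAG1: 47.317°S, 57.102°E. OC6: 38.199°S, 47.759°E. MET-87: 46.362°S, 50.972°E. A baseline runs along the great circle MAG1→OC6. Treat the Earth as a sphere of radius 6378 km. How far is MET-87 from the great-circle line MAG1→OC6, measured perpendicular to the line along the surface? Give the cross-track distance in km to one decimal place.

δ₁₃ = central angle MAG1→MET-87 = 0.075037 rad  (haversine)
θ₁₃ = bearing MAG1→MET-87 = 280.581°,  θ₁₂ = bearing MAG1→OC6 = 319.769°
dₓₜ = R·arcsin(sin δ₁₃ · sin(θ₁₃ − θ₁₂)) = 6378·arcsin(0.07497·sin(-39.187°)) = -302.228 km
|dₓₜ| = 302.228 km

302.2 km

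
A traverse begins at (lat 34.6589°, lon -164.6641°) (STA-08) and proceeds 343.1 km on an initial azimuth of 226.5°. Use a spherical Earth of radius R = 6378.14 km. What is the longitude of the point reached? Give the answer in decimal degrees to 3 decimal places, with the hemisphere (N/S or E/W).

167.315°W

δ = d/R = 343.1/6378.14 = 0.053793 rad
φ₂ = arcsin(sin φ₁ cos δ + cos φ₁ sin δ cos θ)
   = arcsin(0.56869·0.99855 + 0.82255·0.05377·-0.68835) = 32.50843°
λ₂ = λ₁ + atan2(sin θ sin δ cos φ₁, cos δ − sin φ₁ sin φ₂) = -167.31485°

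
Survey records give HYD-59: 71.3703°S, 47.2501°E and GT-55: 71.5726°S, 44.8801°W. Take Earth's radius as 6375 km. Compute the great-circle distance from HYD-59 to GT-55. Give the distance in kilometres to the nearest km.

2944 km

Δφ = -0.2023°,  Δλ = -92.1302°
a = sin²(Δφ/2) + cos φ₁ cos φ₂ sin²(Δλ/2) = 0.052369
c = 2·arcsin(√a) = 0.461779 rad = 26.4580°
d = R·c = 6375 × 0.461779 = 2943.8 km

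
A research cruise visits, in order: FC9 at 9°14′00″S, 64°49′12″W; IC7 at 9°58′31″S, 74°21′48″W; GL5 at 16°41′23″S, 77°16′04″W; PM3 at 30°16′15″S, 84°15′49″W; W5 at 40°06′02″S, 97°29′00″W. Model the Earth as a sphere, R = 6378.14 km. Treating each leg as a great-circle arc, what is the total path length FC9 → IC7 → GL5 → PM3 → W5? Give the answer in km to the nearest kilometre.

FC9: φ = -9.23333°, λ = -64.82000°
IC7: φ = -9.97528°, λ = -74.36333°
GL5: φ = -16.68972°, λ = -77.26778°
PM3: φ = -30.27083°, λ = -84.26361°
W5: φ = -40.10056°, λ = -97.48333°
FC9→IC7: c = 0.164731 rad, d = 1050.68 km
IC7→GL5: c = 0.127134 rad, d = 810.88 km
GL5→PM3: c = 0.261979 rad, d = 1670.94 km
PM3→W5: c = 0.254405 rad, d = 1622.63 km
Total = 1050.68 + 810.88 + 1670.94 + 1622.63 = 5155.12 km

5155 km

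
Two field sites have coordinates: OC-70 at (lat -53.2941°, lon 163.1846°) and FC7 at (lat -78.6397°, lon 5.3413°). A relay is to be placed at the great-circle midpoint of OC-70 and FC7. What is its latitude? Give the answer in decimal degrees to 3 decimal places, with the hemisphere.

76.682°S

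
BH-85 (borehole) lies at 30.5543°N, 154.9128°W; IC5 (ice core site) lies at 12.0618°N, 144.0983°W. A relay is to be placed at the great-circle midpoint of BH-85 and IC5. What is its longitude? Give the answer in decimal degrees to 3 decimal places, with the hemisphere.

Bx = cos φ₂ cos Δλ = 0.960555,  By = cos φ₂ sin Δλ = 0.183488
φₘ = atan2(sin φ₁ + sin φ₂, √((cos φ₁ + Bx)² + By²)) = 21.39435°
λₘ = λ₁ + atan2(By, cos φ₁ + Bx) = -149.16119°

149.161°W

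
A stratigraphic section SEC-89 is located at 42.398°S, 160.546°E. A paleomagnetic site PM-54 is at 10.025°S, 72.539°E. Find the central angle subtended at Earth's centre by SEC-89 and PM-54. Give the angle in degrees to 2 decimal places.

Δφ = 32.3730°,  Δλ = -88.0070°
a = sin²(Δφ/2) + cos φ₁ cos φ₂ sin²(Δλ/2) = 0.428667
c = 2·arcsin(√a) = 1.427641 rad = 81.7978°

81.80°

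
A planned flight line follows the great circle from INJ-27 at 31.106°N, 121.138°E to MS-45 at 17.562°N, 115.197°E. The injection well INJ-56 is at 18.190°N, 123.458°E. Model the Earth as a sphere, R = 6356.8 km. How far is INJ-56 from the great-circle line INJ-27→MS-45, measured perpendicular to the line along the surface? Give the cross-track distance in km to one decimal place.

782.9 km

δ₁₃ = central angle INJ-27→INJ-56 = 0.228390 rad  (haversine)
θ₁₃ = bearing INJ-27→INJ-56 = 170.220°,  θ₁₂ = bearing INJ-27→MS-45 = 203.083°
dₓₜ = R·arcsin(sin δ₁₃ · sin(θ₁₃ − θ₁₂)) = 6356.8·arcsin(0.22641·sin(-32.862°)) = -782.941 km
|dₓₜ| = 782.941 km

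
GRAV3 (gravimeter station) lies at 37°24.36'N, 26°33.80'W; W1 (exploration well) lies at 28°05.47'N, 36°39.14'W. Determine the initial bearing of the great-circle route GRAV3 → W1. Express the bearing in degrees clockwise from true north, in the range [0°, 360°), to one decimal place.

225.2°

GRAV3: φ = +37.40600°, λ = -26.56333°
W1: φ = +28.09117°, λ = -36.65233°
Δλ = -10.0890°
y = sin Δλ · cos φ₂ = -0.154542
x = cos φ₁ sin φ₂ − sin φ₁ cos φ₂ cos Δλ = -0.153573
θ = atan2(y, x) = -134.8198° → 225.1802° (mod 360°)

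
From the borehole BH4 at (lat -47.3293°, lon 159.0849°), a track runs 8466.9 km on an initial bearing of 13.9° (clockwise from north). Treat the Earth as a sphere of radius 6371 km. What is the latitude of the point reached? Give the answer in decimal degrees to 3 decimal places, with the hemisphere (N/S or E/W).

27.563°N

δ = d/R = 8466.9/6371 = 1.328975 rad
φ₂ = arcsin(sin φ₁ cos δ + cos φ₁ sin δ cos θ)
   = arcsin(-0.73526·0.23947 + 0.67778·0.97090·0.97072) = 27.56265°
λ₂ = λ₁ + atan2(sin θ sin δ cos φ₁, cos δ − sin φ₁ sin φ₂) = 174.33890°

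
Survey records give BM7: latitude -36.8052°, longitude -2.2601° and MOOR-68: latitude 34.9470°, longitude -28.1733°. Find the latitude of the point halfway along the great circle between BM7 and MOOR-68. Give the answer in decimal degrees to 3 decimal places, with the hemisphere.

0.953°S

Bx = cos φ₂ cos Δλ = 0.737269,  By = cos φ₂ sin Δλ = -0.358209
φₘ = atan2(sin φ₁ + sin φ₂, √((cos φ₁ + Bx)² + By²)) = -0.95336°
λₘ = λ₁ + atan2(By, cos φ₁ + Bx) = -15.37131°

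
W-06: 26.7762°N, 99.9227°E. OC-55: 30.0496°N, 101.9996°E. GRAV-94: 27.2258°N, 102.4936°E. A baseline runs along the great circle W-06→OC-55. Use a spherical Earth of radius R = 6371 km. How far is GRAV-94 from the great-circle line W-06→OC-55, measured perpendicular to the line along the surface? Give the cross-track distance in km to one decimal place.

197.8 km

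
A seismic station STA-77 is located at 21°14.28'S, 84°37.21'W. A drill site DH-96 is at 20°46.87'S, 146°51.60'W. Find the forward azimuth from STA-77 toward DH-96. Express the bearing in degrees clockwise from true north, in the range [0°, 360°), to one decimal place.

258.2°

STA-77: φ = -21.23800°, λ = -84.62017°
DH-96: φ = -20.78117°, λ = -146.86000°
Δλ = -62.2398°
y = sin Δλ · cos φ₂ = -0.827335
x = cos φ₁ sin φ₂ − sin φ₁ cos φ₂ cos Δλ = -0.172957
θ = atan2(y, x) = -101.8078° → 258.1922° (mod 360°)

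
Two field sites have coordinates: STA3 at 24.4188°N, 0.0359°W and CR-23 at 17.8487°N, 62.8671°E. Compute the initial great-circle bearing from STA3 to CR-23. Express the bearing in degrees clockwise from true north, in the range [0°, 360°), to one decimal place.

83.3°

Δλ = 62.9030°
y = sin Δλ · cos φ₂ = 0.847389
x = cos φ₁ sin φ₂ − sin φ₁ cos φ₂ cos Δλ = 0.099846
θ = atan2(y, x) = 83.2800° → 83.2800° (mod 360°)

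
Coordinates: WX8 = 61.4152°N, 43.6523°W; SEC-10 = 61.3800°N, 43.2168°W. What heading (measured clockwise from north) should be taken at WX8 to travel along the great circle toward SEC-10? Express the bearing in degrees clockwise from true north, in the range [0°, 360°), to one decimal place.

99.4°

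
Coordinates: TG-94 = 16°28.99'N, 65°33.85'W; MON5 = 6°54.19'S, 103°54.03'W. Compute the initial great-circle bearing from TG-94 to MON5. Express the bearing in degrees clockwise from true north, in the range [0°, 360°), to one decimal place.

TG-94: φ = +16.48317°, λ = -65.56417°
MON5: φ = -6.90317°, λ = -103.90050°
Δλ = -38.3363°
y = sin Δλ · cos φ₂ = -0.615780
x = cos φ₁ sin φ₂ − sin φ₁ cos φ₂ cos Δλ = -0.336195
θ = atan2(y, x) = -118.6330° → 241.3670° (mod 360°)

241.4°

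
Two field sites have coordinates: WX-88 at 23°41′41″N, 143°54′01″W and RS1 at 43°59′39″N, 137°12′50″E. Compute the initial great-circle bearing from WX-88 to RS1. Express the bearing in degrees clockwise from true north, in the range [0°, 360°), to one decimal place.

309.4°

WX-88: φ = +23.69472°, λ = -143.90028°
RS1: φ = +43.99417°, λ = +137.21389°
Δλ = -78.8858°
y = sin Δλ · cos φ₂ = -0.705918
x = cos φ₁ sin φ₂ − sin φ₁ cos φ₂ cos Δλ = 0.580302
θ = atan2(y, x) = -50.5780° → 309.4220° (mod 360°)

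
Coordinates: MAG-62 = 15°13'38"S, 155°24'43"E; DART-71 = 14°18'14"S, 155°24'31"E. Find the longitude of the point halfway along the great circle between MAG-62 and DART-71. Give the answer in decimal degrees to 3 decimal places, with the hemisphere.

MAG-62: φ = -15.22722°, λ = +155.41194°
DART-71: φ = -14.30389°, λ = +155.40861°
Bx = cos φ₂ cos Δλ = 0.968999,  By = cos φ₂ sin Δλ = -0.000056
φₘ = atan2(sin φ₁ + sin φ₂, √((cos φ₁ + Bx)² + By²)) = -14.76556°
λₘ = λ₁ + atan2(By, cos φ₁ + Bx) = 155.41027°

155.410°E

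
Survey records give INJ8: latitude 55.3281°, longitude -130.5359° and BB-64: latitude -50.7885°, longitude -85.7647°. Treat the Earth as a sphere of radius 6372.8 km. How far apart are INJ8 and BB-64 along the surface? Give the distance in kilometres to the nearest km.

Δφ = -106.1166°,  Δλ = 44.7712°
a = sin²(Δφ/2) + cos φ₁ cos φ₂ sin²(Δλ/2) = 0.690957
c = 2·arcsin(√a) = 1.962663 rad = 112.4523°
d = R·c = 6372.8 × 1.962663 = 12507.7 km

12508 km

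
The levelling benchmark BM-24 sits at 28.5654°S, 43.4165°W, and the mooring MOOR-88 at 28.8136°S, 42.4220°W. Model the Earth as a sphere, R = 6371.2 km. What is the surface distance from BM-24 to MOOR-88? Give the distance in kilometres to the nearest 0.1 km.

100.9 km

Δφ = -0.2482°,  Δλ = 0.9945°
a = sin²(Δφ/2) + cos φ₁ cos φ₂ sin²(Δλ/2) = 0.000063
c = 2·arcsin(√a) = 0.015831 rad = 0.9070°
d = R·c = 6371.2 × 0.015831 = 100.9 km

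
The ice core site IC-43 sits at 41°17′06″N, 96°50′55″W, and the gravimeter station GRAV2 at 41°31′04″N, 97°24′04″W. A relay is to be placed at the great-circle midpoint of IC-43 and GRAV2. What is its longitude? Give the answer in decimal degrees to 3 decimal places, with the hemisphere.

IC-43: φ = +41.28500°, λ = -96.84861°
GRAV2: φ = +41.51778°, λ = -97.40111°
Bx = cos φ₂ cos Δλ = 0.748715,  By = cos φ₂ sin Δλ = -0.007220
φₘ = atan2(sin φ₁ + sin φ₂, √((cos φ₁ + Bx)² + By²)) = 41.40172°
λₘ = λ₁ + atan2(By, cos φ₁ + Bx) = -97.12437°

97.124°W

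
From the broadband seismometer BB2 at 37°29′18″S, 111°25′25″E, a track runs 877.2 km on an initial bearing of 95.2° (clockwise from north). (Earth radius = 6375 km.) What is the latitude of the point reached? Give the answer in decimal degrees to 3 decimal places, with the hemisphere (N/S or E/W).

BB2: φ = -37.48833°, λ = +111.42361°
δ = d/R = 877.2/6375 = 0.137600 rad
φ₂ = arcsin(sin φ₁ cos δ + cos φ₁ sin δ cos θ)
   = arcsin(-0.60860·0.99055 + 0.79348·0.13717·-0.09063) = -37.78584°
λ₂ = λ₁ + atan2(sin θ sin δ cos φ₁, cos δ − sin φ₁ sin φ₂) = 121.37697°

37.786°S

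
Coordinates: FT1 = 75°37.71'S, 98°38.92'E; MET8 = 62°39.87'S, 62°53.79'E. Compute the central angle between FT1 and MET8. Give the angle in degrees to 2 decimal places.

17.63°

FT1: φ = -75.62850°, λ = +98.64867°
MET8: φ = -62.66450°, λ = +62.89650°
Δφ = 12.9640°,  Δλ = -35.7522°
a = sin²(Δφ/2) + cos φ₁ cos φ₂ sin²(Δλ/2) = 0.023484
c = 2·arcsin(√a) = 0.307701 rad = 17.6300°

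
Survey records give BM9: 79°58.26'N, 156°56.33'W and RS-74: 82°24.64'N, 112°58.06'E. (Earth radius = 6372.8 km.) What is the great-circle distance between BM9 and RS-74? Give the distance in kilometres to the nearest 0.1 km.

BM9: φ = +79.97100°, λ = -156.93883°
RS-74: φ = +82.41067°, λ = +112.96767°
Δφ = 2.4397°,  Δλ = -90.0935°
a = sin²(Δφ/2) + cos φ₁ cos φ₂ sin²(Δλ/2) = 0.011972
c = 2·arcsin(√a) = 0.219271 rad = 12.5633°
d = R·c = 6372.8 × 0.219271 = 1397.4 km

1397.4 km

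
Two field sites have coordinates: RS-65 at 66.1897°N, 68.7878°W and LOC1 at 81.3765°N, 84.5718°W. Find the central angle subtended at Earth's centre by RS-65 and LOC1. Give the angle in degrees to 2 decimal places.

15.68°

Δφ = 15.1868°,  Δλ = -15.7840°
a = sin²(Δφ/2) + cos φ₁ cos φ₂ sin²(Δλ/2) = 0.018603
c = 2·arcsin(√a) = 0.273637 rad = 15.6782°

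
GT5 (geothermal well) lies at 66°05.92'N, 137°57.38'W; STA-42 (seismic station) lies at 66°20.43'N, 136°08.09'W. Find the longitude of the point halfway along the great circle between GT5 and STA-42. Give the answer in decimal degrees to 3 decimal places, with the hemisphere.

137.050°W

GT5: φ = +66.09867°, λ = -137.95633°
STA-42: φ = +66.34050°, λ = -136.13483°
Bx = cos φ₂ cos Δλ = 0.401098,  By = cos φ₂ sin Δλ = 0.012756
φₘ = atan2(sin φ₁ + sin φ₂, √((cos φ₁ + Bx)² + By²)) = 66.22225°
λₘ = λ₁ + atan2(By, cos φ₁ + Bx) = -137.04995°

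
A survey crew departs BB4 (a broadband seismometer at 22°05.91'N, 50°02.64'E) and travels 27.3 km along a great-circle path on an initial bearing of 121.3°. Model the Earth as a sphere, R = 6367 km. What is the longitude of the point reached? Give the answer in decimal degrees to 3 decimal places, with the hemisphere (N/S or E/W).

50.270°E

BB4: φ = +22.09850°, λ = +50.04400°
δ = d/R = 27.3/6367 = 0.004288 rad
φ₂ = arcsin(sin φ₁ cos δ + cos φ₁ sin δ cos θ)
   = arcsin(0.37620·0.99999 + 0.92654·0.00429·-0.51952) = 21.97071°
λ₂ = λ₁ + atan2(sin θ sin δ cos φ₁, cos δ − sin φ₁ sin φ₂) = 50.27035°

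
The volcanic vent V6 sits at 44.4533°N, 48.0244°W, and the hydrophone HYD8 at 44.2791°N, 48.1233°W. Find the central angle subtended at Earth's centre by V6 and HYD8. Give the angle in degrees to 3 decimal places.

Δφ = -0.1742°,  Δλ = -0.0989°
a = sin²(Δφ/2) + cos φ₁ cos φ₂ sin²(Δλ/2) = 0.000003
c = 2·arcsin(√a) = 0.003281 rad = 0.1880°

0.188°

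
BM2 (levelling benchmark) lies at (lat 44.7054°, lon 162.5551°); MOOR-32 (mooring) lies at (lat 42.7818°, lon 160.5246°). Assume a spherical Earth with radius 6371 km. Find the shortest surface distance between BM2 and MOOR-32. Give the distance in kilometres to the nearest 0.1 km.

269.0 km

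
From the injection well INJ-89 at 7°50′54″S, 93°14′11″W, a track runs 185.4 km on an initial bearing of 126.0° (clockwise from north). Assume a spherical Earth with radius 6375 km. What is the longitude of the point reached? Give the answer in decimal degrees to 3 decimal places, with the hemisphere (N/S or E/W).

INJ-89: φ = -7.84833°, λ = -93.23639°
δ = d/R = 185.4/6375 = 0.029082 rad
φ₂ = arcsin(sin φ₁ cos δ + cos φ₁ sin δ cos θ)
   = arcsin(-0.13655·0.99958 + 0.99063·0.02908·-0.58779) = -8.82548°
λ₂ = λ₁ + atan2(sin θ sin δ cos φ₁, cos δ − sin φ₁ sin φ₂) = -91.87224°

91.872°W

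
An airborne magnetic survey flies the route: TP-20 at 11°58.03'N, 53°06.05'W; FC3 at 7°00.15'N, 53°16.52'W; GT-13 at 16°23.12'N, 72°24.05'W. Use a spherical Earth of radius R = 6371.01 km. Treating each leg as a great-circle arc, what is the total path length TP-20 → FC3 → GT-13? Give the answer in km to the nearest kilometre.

2879 km

TP-20: φ = +11.96717°, λ = -53.10083°
FC3: φ = +7.00250°, λ = -53.27533°
GT-13: φ = +16.38533°, λ = -72.40083°
TP-20→FC3: c = 0.086702 rad, d = 552.38 km
FC3→GT-13: c = 0.365176 rad, d = 2326.54 km
Total = 552.38 + 2326.54 = 2878.92 km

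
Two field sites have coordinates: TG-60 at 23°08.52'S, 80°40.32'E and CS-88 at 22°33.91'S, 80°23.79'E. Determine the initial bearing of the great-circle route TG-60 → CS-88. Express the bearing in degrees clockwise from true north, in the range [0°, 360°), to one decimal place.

TG-60: φ = -23.14200°, λ = +80.67200°
CS-88: φ = -22.56517°, λ = +80.39650°
Δλ = -0.2755°
y = sin Δλ · cos φ₂ = -0.004440
x = cos φ₁ sin φ₂ − sin φ₁ cos φ₂ cos Δλ = 0.010063
θ = atan2(y, x) = -23.8087° → 336.1913° (mod 360°)

336.2°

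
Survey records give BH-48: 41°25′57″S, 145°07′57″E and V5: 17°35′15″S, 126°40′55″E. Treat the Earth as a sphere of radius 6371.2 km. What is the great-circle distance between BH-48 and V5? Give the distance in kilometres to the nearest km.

3181 km

BH-48: φ = -41.43250°, λ = +145.13250°
V5: φ = -17.58750°, λ = +126.68194°
Δφ = 23.8450°,  Δλ = -18.4506°
a = sin²(Δφ/2) + cos φ₁ cos φ₂ sin²(Δλ/2) = 0.061047
c = 2·arcsin(√a) = 0.499326 rad = 28.6093°
d = R·c = 6371.2 × 0.499326 = 3181.3 km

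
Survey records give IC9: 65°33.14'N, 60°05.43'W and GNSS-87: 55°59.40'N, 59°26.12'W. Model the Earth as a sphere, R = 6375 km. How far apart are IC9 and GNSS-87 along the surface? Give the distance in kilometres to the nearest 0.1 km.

IC9: φ = +65.55233°, λ = -60.09050°
GNSS-87: φ = +55.99000°, λ = -59.43533°
Δφ = -9.5623°,  Δλ = 0.6552°
a = sin²(Δφ/2) + cos φ₁ cos φ₂ sin²(Δλ/2) = 0.006955
c = 2·arcsin(√a) = 0.166985 rad = 9.5676°
d = R·c = 6375 × 0.166985 = 1064.5 km

1064.5 km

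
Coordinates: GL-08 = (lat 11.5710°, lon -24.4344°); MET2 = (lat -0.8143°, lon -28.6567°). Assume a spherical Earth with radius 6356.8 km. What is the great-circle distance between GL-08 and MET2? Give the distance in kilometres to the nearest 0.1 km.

Δφ = -12.3853°,  Δλ = -4.2223°
a = sin²(Δφ/2) + cos φ₁ cos φ₂ sin²(Δλ/2) = 0.012966
c = 2·arcsin(√a) = 0.228229 rad = 13.0765°
d = R·c = 6356.8 × 0.228229 = 1450.8 km

1450.8 km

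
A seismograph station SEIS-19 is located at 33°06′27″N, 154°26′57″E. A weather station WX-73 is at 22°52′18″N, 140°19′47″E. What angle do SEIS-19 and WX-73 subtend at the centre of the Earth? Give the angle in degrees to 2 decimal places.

16.10°

SEIS-19: φ = +33.10750°, λ = +154.44917°
WX-73: φ = +22.87167°, λ = +140.32972°
Δφ = -10.2358°,  Δλ = -14.1194°
a = sin²(Δφ/2) + cos φ₁ cos φ₂ sin²(Δλ/2) = 0.019616
c = 2·arcsin(√a) = 0.281037 rad = 16.1022°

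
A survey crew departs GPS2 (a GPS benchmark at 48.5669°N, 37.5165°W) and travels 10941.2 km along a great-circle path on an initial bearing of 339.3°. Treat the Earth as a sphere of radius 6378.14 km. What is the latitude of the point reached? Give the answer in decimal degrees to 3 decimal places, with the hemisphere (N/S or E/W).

30.299°N

δ = d/R = 10941.2/6378.14 = 1.715422 rad
φ₂ = arcsin(sin φ₁ cos δ + cos φ₁ sin δ cos θ)
   = arcsin(0.74973·-0.14412 + 0.66175·0.98956·0.93544) = 30.29887°
λ₂ = λ₁ + atan2(sin θ sin δ cos φ₁, cos δ − sin φ₁ sin φ₂) = 166.38227°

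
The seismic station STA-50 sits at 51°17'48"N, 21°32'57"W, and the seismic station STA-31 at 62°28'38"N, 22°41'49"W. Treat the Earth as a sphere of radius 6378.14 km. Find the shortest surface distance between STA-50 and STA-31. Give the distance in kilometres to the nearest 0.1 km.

1246.5 km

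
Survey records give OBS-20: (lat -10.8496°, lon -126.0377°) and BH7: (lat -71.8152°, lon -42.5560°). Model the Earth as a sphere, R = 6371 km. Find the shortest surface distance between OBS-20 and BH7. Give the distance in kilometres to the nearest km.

8636 km

Δφ = -60.9656°,  Δλ = 83.4817°
a = sin²(Δφ/2) + cos φ₁ cos φ₂ sin²(Δλ/2) = 0.393188
c = 2·arcsin(√a) = 1.355512 rad = 77.6651°
d = R·c = 6371 × 1.355512 = 8636.0 km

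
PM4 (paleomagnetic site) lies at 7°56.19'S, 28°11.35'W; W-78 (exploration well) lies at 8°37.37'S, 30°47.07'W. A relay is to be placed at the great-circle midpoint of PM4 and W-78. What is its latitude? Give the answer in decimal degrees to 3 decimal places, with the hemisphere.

8.282°S

PM4: φ = -7.93650°, λ = -28.18917°
W-78: φ = -8.62283°, λ = -30.78450°
Bx = cos φ₂ cos Δλ = 0.987683,  By = cos φ₂ sin Δλ = -0.044770
φₘ = atan2(sin φ₁ + sin φ₂, √((cos φ₁ + Bx)² + By²)) = -8.28176°
λₘ = λ₁ + atan2(By, cos φ₁ + Bx) = -29.48570°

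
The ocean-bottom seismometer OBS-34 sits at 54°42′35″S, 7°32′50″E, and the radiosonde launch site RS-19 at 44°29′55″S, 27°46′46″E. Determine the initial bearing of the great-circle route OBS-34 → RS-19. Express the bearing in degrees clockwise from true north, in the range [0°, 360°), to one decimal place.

60.2°

OBS-34: φ = -54.70972°, λ = +7.54722°
RS-19: φ = -44.49861°, λ = +27.77944°
Δλ = 20.2322°
y = sin Δλ · cos φ₂ = 0.246666
x = cos φ₁ sin φ₂ − sin φ₁ cos φ₂ cos Δλ = 0.141353
θ = atan2(y, x) = 60.1849° → 60.1849° (mod 360°)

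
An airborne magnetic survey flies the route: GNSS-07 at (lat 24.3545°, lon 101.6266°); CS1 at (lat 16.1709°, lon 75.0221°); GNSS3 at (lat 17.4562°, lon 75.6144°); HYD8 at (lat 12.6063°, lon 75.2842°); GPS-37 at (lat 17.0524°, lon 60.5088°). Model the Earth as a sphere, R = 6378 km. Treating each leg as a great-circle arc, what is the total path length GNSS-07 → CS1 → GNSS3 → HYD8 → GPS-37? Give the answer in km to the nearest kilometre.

GNSS-07→CS1: c = 0.457466 rad, d = 2917.72 km
CS1→GNSS3: c = 0.024518 rad, d = 156.38 km
GNSS3→HYD8: c = 0.084829 rad, d = 541.04 km
HYD8→GPS-37: c = 0.260972 rad, d = 1664.48 km
Total = 2917.72 + 156.38 + 541.04 + 1664.48 = 5279.62 km

5280 km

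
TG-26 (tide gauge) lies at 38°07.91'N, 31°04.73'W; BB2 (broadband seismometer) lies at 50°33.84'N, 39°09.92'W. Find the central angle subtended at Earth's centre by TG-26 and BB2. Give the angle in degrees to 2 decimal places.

TG-26: φ = +38.13183°, λ = -31.07883°
BB2: φ = +50.56400°, λ = -39.16533°
Δφ = 12.4322°,  Δλ = -8.0865°
a = sin²(Δφ/2) + cos φ₁ cos φ₂ sin²(Δλ/2) = 0.014208
c = 2·arcsin(√a) = 0.238965 rad = 13.6917°

13.69°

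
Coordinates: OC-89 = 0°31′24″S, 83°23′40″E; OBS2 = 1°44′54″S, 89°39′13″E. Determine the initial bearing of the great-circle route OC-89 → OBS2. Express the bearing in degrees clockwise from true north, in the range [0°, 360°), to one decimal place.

101.1°

OC-89: φ = -0.52333°, λ = +83.39444°
OBS2: φ = -1.74833°, λ = +89.65361°
Δλ = 6.2592°
y = sin Δλ · cos φ₂ = 0.108975
x = cos φ₁ sin φ₂ − sin φ₁ cos φ₂ cos Δλ = -0.021433
θ = atan2(y, x) = 101.1268° → 101.1268° (mod 360°)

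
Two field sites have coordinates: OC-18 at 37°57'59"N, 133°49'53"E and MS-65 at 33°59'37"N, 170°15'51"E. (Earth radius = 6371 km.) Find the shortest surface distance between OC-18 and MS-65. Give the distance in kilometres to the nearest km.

OC-18: φ = +37.96639°, λ = +133.83139°
MS-65: φ = +33.99361°, λ = +170.26417°
Δφ = -3.9728°,  Δλ = 36.4328°
a = sin²(Δφ/2) + cos φ₁ cos φ₂ sin²(Δλ/2) = 0.065077
c = 2·arcsin(√a) = 0.515906 rad = 29.5592°
d = R·c = 6371 × 0.515906 = 3286.8 km

3287 km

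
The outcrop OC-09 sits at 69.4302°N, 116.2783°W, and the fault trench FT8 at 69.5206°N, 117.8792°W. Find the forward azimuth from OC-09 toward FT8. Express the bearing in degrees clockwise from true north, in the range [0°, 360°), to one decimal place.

Δλ = -1.6009°
y = sin Δλ · cos φ₂ = -0.009774
x = cos φ₁ sin φ₂ − sin φ₁ cos φ₂ cos Δλ = 0.001706
θ = atan2(y, x) = -80.1016° → 279.8984° (mod 360°)

279.9°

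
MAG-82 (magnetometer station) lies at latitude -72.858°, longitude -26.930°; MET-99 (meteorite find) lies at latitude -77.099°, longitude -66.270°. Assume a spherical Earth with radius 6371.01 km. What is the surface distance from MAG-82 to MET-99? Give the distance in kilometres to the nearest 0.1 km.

Δφ = -4.2410°,  Δλ = -39.3400°
a = sin²(Δφ/2) + cos φ₁ cos φ₂ sin²(Δλ/2) = 0.008825
c = 2·arcsin(√a) = 0.188160 rad = 10.7808°
d = R·c = 6371.01 × 0.188160 = 1198.8 km

1198.8 km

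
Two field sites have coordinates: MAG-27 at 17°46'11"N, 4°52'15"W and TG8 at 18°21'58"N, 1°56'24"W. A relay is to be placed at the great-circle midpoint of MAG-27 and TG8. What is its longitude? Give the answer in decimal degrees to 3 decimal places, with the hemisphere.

MAG-27: φ = +17.76972°, λ = -4.87083°
TG8: φ = +18.36611°, λ = -1.94000°
Bx = cos φ₂ cos Δλ = 0.947821,  By = cos φ₂ sin Δλ = 0.048526
φₘ = atan2(sin φ₁ + sin φ₂, √((cos φ₁ + Bx)² + By²)) = 18.07344°
λₘ = λ₁ + atan2(By, cos φ₁ + Bx) = -3.40791°

3.408°W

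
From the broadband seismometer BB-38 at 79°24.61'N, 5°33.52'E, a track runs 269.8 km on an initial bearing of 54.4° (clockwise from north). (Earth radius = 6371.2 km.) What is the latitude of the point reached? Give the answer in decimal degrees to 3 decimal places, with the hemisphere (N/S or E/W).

80.615°N

BB-38: φ = +79.41017°, λ = +5.55867°
δ = d/R = 269.8/6371.2 = 0.042347 rad
φ₂ = arcsin(sin φ₁ cos δ + cos φ₁ sin δ cos θ)
   = arcsin(0.98297·0.99910 + 0.18378·0.04233·0.58212) = 80.61528°
λ₂ = λ₁ + atan2(sin θ sin δ cos φ₁, cos δ − sin φ₁ sin φ₂) = 17.74527°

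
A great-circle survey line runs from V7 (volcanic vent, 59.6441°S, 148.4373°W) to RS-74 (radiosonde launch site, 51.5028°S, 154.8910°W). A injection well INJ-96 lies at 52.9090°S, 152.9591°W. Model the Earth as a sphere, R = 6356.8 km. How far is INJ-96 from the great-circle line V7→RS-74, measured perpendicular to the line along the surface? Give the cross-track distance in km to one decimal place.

62.4 km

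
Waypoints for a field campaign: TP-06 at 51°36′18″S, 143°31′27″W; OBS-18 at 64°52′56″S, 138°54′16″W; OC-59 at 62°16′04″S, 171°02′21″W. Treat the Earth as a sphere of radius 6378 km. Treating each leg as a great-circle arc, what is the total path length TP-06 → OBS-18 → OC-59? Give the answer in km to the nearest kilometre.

3102 km

TP-06: φ = -51.60500°, λ = -143.52417°
OBS-18: φ = -64.88222°, λ = -138.90444°
OC-59: φ = -62.26778°, λ = -171.03917°
TP-06→OBS-18: c = 0.235432 rad, d = 1501.58 km
OBS-18→OC-59: c = 0.250866 rad, d = 1600.02 km
Total = 1501.58 + 1600.02 = 3101.61 km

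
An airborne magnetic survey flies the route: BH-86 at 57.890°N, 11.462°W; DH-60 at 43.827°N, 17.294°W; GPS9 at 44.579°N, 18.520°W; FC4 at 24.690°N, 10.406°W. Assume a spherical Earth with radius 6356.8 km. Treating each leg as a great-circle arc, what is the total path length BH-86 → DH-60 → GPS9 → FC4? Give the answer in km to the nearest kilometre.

BH-86→DH-60: c = 0.253485 rad, d = 1611.35 km
DH-60→GPS9: c = 0.020188 rad, d = 128.33 km
GPS9→FC4: c = 0.365697 rad, d = 2324.66 km
Total = 1611.35 + 128.33 + 2324.66 = 4064.35 km

4064 km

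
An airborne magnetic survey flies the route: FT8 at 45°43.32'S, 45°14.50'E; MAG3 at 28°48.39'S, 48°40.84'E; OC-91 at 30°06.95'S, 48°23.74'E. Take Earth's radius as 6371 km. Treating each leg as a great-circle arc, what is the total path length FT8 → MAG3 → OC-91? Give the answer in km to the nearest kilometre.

2053 km

FT8: φ = -45.72200°, λ = +45.24167°
MAG3: φ = -28.80650°, λ = +48.68067°
OC-91: φ = -30.11583°, λ = +48.39567°
FT8→MAG3: c = 0.298994 rad, d = 1904.89 km
MAG3→OC-91: c = 0.023259 rad, d = 148.18 km
Total = 1904.89 + 148.18 = 2053.07 km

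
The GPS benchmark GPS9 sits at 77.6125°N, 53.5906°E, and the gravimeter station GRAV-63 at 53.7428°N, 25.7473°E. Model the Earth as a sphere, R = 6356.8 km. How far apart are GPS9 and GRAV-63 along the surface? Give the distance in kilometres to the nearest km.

2870 km

Δφ = -23.8697°,  Δλ = -27.8433°
a = sin²(Δφ/2) + cos φ₁ cos φ₂ sin²(Δλ/2) = 0.050110
c = 2·arcsin(√a) = 0.451531 rad = 25.8708°
d = R·c = 6356.8 × 0.451531 = 2870.3 km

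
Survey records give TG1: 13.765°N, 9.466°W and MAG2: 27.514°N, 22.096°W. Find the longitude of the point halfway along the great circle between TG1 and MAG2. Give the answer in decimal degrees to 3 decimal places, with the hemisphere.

Bx = cos φ₂ cos Δλ = 0.865437,  By = cos φ₂ sin Δλ = -0.193924
φₘ = atan2(sin φ₁ + sin φ₂, √((cos φ₁ + Bx)² + By²)) = 20.75455°
λₘ = λ₁ + atan2(By, cos φ₁ + Bx) = -15.49306°

15.493°W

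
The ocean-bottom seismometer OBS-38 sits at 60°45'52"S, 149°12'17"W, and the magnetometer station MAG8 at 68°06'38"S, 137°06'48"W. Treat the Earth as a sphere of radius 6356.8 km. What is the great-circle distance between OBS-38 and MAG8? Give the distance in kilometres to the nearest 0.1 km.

995.9 km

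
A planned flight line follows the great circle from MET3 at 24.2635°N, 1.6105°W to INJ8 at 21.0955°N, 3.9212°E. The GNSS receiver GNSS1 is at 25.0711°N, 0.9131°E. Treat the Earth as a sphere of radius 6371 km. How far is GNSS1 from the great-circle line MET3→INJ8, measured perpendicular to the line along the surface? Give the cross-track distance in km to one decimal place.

209.1 km

δ₁₃ = central angle MET3→GNSS1 = 0.042434 rad  (haversine)
θ₁₃ = bearing MET3→GNSS1 = 70.076°,  θ₁₂ = bearing MET3→INJ8 = 120.737°
dₓₜ = R·arcsin(sin δ₁₃ · sin(θ₁₃ − θ₁₂)) = 6371·arcsin(0.04242·sin(-50.660°)) = -209.063 km
|dₓₜ| = 209.063 km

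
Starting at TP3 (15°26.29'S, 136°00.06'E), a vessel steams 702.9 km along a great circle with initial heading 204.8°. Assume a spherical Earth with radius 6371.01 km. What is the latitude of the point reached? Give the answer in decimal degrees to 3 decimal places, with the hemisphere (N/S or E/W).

21.157°S

TP3: φ = -15.43817°, λ = +136.00100°
δ = d/R = 702.9/6371.01 = 0.110328 rad
φ₂ = arcsin(sin φ₁ cos δ + cos φ₁ sin δ cos θ)
   = arcsin(-0.26620·0.99392 + 0.96392·0.11010·-0.90778) = -21.15692°
λ₂ = λ₁ + atan2(sin θ sin δ cos φ₁, cos δ − sin φ₁ sin φ₂) = 133.16247°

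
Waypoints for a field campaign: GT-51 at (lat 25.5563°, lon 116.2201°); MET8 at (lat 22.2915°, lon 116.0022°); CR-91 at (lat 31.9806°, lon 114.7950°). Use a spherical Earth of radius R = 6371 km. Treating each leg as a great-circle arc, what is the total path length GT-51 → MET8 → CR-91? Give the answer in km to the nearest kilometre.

GT-51→MET8: c = 0.057087 rad, d = 363.70 km
MET8→CR-91: c = 0.170139 rad, d = 1083.95 km
Total = 363.70 + 1083.95 = 1447.66 km

1448 km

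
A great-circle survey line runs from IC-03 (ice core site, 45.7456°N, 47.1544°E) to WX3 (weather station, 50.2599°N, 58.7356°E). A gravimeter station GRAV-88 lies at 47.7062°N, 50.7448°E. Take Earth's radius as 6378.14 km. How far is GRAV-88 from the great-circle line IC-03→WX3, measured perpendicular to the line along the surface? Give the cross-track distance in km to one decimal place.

32.9 km

δ₁₃ = central angle IC-03→GRAV-88 = 0.054909 rad  (haversine)
θ₁₃ = bearing IC-03→GRAV-88 = 50.162°,  θ₁₂ = bearing IC-03→WX3 = 55.554°
dₓₜ = R·arcsin(sin δ₁₃ · sin(θ₁₃ − θ₁₂)) = 6378.14·arcsin(0.05488·sin(-5.392°)) = -32.895 km
|dₓₜ| = 32.895 km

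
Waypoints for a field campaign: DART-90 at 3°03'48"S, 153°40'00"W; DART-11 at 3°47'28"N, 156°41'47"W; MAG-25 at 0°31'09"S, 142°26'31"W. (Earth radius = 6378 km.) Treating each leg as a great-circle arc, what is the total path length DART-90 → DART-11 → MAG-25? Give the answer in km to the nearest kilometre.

2491 km

DART-90: φ = -3.06333°, λ = -153.66667°
DART-11: φ = +3.79111°, λ = -156.69639°
MAG-25: φ = -0.51917°, λ = -142.44194°
DART-90→DART-11: c = 0.130785 rad, d = 834.15 km
DART-11→MAG-25: c = 0.259758 rad, d = 1656.74 km
Total = 834.15 + 1656.74 = 2490.88 km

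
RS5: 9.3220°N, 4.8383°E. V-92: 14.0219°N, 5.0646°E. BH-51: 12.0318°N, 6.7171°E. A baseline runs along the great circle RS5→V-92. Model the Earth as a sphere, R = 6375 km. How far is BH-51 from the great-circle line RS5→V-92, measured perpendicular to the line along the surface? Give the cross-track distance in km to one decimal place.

δ₁₃ = central angle RS5→BH-51 = 0.057227 rad  (haversine)
θ₁₃ = bearing RS5→BH-51 = 34.099°,  θ₁₂ = bearing RS5→V-92 = 2.678°
dₓₜ = R·arcsin(sin δ₁₃ · sin(θ₁₃ − θ₁₂)) = 6375·arcsin(0.05720·sin(31.421°)) = 190.115 km
|dₓₜ| = 190.115 km

190.1 km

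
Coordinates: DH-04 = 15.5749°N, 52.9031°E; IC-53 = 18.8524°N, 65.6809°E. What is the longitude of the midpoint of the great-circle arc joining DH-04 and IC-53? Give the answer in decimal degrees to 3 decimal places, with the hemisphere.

59.235°E

Bx = cos φ₂ cos Δλ = 0.922918,  By = cos φ₂ sin Δλ = 0.209306
φₘ = atan2(sin φ₁ + sin φ₂, √((cos φ₁ + Bx)² + By²)) = 17.31480°
λₘ = λ₁ + atan2(By, cos φ₁ + Bx) = 59.23514°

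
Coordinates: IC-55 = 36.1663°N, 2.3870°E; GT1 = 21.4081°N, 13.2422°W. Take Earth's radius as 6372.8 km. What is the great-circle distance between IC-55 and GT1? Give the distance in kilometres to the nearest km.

2233 km

Δφ = -14.7582°,  Δλ = -15.6292°
a = sin²(Δφ/2) + cos φ₁ cos φ₂ sin²(Δλ/2) = 0.030390
c = 2·arcsin(√a) = 0.350448 rad = 20.0792°
d = R·c = 6372.8 × 0.350448 = 2233.3 km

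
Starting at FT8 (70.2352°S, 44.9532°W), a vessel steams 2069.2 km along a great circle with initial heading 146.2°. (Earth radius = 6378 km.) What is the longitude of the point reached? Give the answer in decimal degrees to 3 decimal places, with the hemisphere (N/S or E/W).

δ = d/R = 2069.2/6378 = 0.324428 rad
φ₂ = arcsin(sin φ₁ cos δ + cos φ₁ sin δ cos θ)
   = arcsin(-0.94109·0.94783 + 0.33816·0.31877·-0.83098) = -78.98295°
λ₂ = λ₁ + atan2(sin θ sin δ cos φ₁, cos δ − sin φ₁ sin φ₂) = 23.16108°

23.161°E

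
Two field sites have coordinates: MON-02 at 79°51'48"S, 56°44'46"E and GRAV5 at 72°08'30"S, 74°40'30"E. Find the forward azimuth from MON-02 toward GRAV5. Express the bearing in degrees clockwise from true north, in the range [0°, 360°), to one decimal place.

MON-02: φ = -79.86333°, λ = +56.74611°
GRAV5: φ = -72.14167°, λ = +74.67500°
Δλ = 17.9289°
y = sin Δλ · cos φ₂ = 0.094402
x = cos φ₁ sin φ₂ − sin φ₁ cos φ₂ cos Δλ = 0.119702
θ = atan2(y, x) = 38.2610° → 38.2610° (mod 360°)

38.3°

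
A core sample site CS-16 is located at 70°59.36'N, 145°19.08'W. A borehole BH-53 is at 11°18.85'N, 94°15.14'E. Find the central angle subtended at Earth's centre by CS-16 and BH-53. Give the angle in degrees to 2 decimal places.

CS-16: φ = +70.98933°, λ = -145.31800°
BH-53: φ = +11.31417°, λ = +94.25233°
Δφ = -59.6752°,  Δλ = -120.4297°
a = sin²(Δφ/2) + cos φ₁ cos φ₂ sin²(Δλ/2) = 0.488144
c = 2·arcsin(√a) = 1.547083 rad = 88.6413°

88.64°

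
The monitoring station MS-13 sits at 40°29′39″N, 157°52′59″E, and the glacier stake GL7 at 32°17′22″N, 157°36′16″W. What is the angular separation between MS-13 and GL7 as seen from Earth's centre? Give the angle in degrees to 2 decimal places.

MS-13: φ = +40.49417°, λ = +157.88306°
GL7: φ = +32.28944°, λ = -157.60444°
Δφ = -8.2047°,  Δλ = 44.5125°
a = sin²(Δφ/2) + cos φ₁ cos φ₂ sin²(Δλ/2) = 0.097339
c = 2·arcsin(√a) = 0.634577 rad = 36.3586°

36.36°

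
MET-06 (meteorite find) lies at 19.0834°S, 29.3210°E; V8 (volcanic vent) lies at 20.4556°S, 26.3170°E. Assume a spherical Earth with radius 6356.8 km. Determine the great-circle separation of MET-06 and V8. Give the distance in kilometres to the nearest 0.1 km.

348.6 km

Δφ = -1.3722°,  Δλ = -3.0040°
a = sin²(Δφ/2) + cos φ₁ cos φ₂ sin²(Δλ/2) = 0.000752
c = 2·arcsin(√a) = 0.054843 rad = 3.1423°
d = R·c = 6356.8 × 0.054843 = 348.6 km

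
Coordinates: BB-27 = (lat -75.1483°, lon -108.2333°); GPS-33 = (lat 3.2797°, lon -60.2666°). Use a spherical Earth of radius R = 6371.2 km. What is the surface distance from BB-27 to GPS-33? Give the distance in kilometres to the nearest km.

Δφ = 78.4280°,  Δλ = 47.9667°
a = sin²(Δφ/2) + cos φ₁ cos φ₂ sin²(Δλ/2) = 0.441980
c = 2·arcsin(√a) = 1.454494 rad = 83.3363°
d = R·c = 6371.2 × 1.454494 = 9266.9 km

9267 km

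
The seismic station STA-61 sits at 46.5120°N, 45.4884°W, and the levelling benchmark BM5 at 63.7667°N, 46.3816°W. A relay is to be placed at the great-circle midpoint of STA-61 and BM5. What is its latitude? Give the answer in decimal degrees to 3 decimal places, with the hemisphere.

55.140°N

Bx = cos φ₂ cos Δλ = 0.441974,  By = cos φ₂ sin Δλ = -0.006891
φₘ = atan2(sin φ₁ + sin φ₂, √((cos φ₁ + Bx)² + By²)) = 55.14013°
λₘ = λ₁ + atan2(By, cos φ₁ + Bx) = -45.83772°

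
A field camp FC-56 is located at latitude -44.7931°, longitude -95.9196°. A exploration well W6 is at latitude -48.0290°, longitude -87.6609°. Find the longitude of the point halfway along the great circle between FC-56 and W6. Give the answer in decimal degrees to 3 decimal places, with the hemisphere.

91.913°W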